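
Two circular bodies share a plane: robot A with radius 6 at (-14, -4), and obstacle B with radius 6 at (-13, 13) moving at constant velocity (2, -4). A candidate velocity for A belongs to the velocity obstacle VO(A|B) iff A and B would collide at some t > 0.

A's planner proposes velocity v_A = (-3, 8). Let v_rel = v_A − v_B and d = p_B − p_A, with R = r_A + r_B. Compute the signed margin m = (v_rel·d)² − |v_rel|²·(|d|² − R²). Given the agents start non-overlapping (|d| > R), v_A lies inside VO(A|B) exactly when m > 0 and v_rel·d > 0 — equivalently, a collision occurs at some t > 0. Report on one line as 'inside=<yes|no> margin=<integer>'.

d = (1, 17),  |d|² = 290;  R = 6+6 = 12,  c = 290−12² = 146
v_rel = (-5, 12),  |v_rel|² = 169;  v_rel·d = (-5)·(1) + (12)·(17) = 199
169·t² − 398·t + 146 = 0  ⇒  m = 199² − 169·146 = 14927
m = 14927 > 0,  v_rel·d = 199 > 0  ⇒  inside

inside=yes margin=14927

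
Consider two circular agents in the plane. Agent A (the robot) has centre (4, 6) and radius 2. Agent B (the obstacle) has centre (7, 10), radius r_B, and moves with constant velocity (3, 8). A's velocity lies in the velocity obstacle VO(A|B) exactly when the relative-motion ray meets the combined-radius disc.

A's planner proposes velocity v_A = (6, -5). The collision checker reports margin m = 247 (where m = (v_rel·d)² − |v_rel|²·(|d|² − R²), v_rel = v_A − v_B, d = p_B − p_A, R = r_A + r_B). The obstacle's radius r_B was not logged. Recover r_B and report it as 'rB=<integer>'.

m = 247
d = (3, 4);  v_rel = (3, -13),  |v_rel|² = 178
v_rel×d = (3)·(4) − (-13)·(3) = 51
since m = R²·178 − 51²:  R² = (2601 + 247) / 178 = 16
R = √16 = 4  ⇒  r_B = 4 − 2 = 2

rB=2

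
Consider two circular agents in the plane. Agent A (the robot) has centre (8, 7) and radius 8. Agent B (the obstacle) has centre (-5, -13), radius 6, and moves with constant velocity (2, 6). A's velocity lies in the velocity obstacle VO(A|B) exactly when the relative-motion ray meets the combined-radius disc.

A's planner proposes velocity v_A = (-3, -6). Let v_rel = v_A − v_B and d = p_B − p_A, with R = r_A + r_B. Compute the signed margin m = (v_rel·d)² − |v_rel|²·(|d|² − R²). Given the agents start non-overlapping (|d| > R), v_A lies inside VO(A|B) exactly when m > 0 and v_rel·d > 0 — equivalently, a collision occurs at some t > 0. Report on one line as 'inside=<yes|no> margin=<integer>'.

d = (-13, -20),  |d|² = 569;  R = 8+6 = 14,  c = 569−14² = 373
v_rel = (-5, -12),  |v_rel|² = 169;  v_rel·d = (-5)·(-13) + (-12)·(-20) = 305
169·t² − 610·t + 373 = 0  ⇒  m = 305² − 169·373 = 29988
m = 29988 > 0,  v_rel·d = 305 > 0  ⇒  inside

inside=yes margin=29988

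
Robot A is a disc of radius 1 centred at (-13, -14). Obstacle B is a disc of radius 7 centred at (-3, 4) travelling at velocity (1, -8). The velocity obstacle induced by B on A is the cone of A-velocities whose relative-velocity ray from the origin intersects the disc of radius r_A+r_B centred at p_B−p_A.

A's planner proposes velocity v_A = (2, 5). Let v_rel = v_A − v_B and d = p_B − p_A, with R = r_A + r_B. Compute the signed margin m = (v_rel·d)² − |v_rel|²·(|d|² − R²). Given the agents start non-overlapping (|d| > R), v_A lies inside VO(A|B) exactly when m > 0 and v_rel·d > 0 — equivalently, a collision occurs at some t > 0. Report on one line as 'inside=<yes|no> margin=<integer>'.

d = (10, 18),  |d|² = 424;  R = 1+7 = 8,  c = 424−8² = 360
v_rel = (1, 13),  |v_rel|² = 170;  v_rel·d = (1)·(10) + (13)·(18) = 244
170·t² − 488·t + 360 = 0  ⇒  m = 244² − 170·360 = -1664
m = -1664 < 0,  v_rel·d = 244 > 0  ⇒  outside

inside=no margin=-1664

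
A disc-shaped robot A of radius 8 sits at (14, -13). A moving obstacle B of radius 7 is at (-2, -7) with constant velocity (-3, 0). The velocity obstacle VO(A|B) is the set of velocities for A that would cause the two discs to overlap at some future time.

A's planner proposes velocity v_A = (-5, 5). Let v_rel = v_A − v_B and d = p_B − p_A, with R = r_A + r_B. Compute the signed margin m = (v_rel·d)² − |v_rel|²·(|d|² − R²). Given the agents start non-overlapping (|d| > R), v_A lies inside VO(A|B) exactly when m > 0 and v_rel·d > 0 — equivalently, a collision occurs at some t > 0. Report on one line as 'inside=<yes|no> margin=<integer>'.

d = (-16, 6),  |d|² = 292;  R = 8+7 = 15,  c = 292−15² = 67
v_rel = (-2, 5),  |v_rel|² = 29;  v_rel·d = (-2)·(-16) + (5)·(6) = 62
29·t² − 124·t + 67 = 0  ⇒  m = 62² − 29·67 = 1901
m = 1901 > 0,  v_rel·d = 62 > 0  ⇒  inside

inside=yes margin=1901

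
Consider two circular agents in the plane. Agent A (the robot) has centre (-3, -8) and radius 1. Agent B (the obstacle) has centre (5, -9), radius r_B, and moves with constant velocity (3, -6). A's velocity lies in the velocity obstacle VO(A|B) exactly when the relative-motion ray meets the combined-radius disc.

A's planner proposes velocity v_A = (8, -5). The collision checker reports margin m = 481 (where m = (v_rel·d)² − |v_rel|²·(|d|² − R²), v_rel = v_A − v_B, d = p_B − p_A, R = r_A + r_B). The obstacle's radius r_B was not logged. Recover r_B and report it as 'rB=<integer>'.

m = 481
d = (8, -1);  v_rel = (5, 1),  |v_rel|² = 26
v_rel×d = (5)·(-1) − (1)·(8) = -13
since m = R²·26 − (-13)²:  R² = (169 + 481) / 26 = 25
R = √25 = 5  ⇒  r_B = 5 − 1 = 4

rB=4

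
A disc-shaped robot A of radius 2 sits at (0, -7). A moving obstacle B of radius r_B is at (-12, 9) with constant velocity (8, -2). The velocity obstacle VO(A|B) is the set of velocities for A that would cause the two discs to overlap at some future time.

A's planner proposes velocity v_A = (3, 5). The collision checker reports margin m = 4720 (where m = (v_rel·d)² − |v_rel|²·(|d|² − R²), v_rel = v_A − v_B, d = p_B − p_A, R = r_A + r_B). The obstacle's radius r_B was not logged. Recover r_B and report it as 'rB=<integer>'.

m = 4720
d = (-12, 16);  v_rel = (-5, 7),  |v_rel|² = 74
v_rel×d = (-5)·(16) − (7)·(-12) = 4
since m = R²·74 − 4²:  R² = (16 + 4720) / 74 = 64
R = √64 = 8  ⇒  r_B = 8 − 2 = 6

rB=6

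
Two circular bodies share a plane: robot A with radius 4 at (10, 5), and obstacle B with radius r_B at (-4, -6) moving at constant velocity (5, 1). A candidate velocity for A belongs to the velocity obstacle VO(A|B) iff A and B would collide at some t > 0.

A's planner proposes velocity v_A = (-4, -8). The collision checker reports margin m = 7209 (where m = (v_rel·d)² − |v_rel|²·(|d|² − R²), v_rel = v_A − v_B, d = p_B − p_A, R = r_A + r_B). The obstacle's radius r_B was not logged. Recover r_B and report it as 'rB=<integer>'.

m = 7209
d = (-14, -11);  v_rel = (-9, -9),  |v_rel|² = 162
v_rel×d = (-9)·(-11) − (-9)·(-14) = -27
since m = R²·162 − (-27)²:  R² = (729 + 7209) / 162 = 49
R = √49 = 7  ⇒  r_B = 7 − 4 = 3

rB=3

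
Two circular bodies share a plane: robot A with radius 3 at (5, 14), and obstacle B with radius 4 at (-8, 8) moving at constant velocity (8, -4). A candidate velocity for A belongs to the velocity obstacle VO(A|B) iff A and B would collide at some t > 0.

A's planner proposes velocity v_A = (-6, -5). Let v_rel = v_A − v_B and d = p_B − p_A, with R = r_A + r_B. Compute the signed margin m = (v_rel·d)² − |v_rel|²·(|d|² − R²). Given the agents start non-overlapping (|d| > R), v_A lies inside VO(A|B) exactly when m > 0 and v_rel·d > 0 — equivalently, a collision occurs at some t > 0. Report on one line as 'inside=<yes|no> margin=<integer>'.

d = (-13, -6),  |d|² = 205;  R = 3+4 = 7,  c = 205−7² = 156
v_rel = (-14, -1),  |v_rel|² = 197;  v_rel·d = (-14)·(-13) + (-1)·(-6) = 188
197·t² − 376·t + 156 = 0  ⇒  m = 188² − 197·156 = 4612
m = 4612 > 0,  v_rel·d = 188 > 0  ⇒  inside

inside=yes margin=4612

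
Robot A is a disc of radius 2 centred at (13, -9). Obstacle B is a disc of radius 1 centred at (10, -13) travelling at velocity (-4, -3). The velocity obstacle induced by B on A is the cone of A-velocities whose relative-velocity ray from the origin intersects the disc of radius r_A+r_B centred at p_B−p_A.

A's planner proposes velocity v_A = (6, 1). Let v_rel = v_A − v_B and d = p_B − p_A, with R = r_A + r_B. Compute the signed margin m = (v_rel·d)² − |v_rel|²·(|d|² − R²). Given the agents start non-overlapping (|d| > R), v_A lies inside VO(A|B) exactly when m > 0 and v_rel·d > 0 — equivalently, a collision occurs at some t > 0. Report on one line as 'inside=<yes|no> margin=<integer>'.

d = (-3, -4),  |d|² = 25;  R = 2+1 = 3,  c = 25−3² = 16
v_rel = (10, 4),  |v_rel|² = 116;  v_rel·d = (10)·(-3) + (4)·(-4) = -46
116·t² + 92·t + 16 = 0  ⇒  m = (-46)² − 116·16 = 260
m = 260 > 0,  v_rel·d = -46 < 0  ⇒  outside

inside=no margin=260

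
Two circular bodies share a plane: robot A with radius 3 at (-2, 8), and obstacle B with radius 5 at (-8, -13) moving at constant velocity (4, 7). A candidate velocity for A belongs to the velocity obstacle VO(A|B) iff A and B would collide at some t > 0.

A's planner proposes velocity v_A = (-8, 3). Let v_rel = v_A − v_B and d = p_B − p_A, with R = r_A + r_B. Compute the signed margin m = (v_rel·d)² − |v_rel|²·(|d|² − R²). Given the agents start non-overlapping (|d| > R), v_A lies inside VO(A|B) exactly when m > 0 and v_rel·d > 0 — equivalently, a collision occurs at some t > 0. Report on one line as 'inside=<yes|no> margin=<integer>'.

d = (-6, -21),  |d|² = 477;  R = 3+5 = 8,  c = 477−8² = 413
v_rel = (-12, -4),  |v_rel|² = 160;  v_rel·d = (-12)·(-6) + (-4)·(-21) = 156
160·t² − 312·t + 413 = 0  ⇒  m = 156² − 160·413 = -41744
m = -41744 < 0,  v_rel·d = 156 > 0  ⇒  outside

inside=no margin=-41744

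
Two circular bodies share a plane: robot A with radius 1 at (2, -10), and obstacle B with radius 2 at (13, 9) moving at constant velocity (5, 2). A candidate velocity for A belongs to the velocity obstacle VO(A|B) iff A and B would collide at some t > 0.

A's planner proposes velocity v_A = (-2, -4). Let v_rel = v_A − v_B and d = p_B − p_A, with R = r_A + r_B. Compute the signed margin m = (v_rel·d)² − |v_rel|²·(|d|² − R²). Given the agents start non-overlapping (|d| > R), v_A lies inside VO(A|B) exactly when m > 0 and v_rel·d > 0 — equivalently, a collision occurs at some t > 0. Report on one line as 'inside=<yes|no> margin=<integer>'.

d = (11, 19),  |d|² = 482;  R = 1+2 = 3,  c = 482−3² = 473
v_rel = (-7, -6),  |v_rel|² = 85;  v_rel·d = (-7)·(11) + (-6)·(19) = -191
85·t² + 382·t + 473 = 0  ⇒  m = (-191)² − 85·473 = -3724
m = -3724 < 0,  v_rel·d = -191 < 0  ⇒  outside

inside=no margin=-3724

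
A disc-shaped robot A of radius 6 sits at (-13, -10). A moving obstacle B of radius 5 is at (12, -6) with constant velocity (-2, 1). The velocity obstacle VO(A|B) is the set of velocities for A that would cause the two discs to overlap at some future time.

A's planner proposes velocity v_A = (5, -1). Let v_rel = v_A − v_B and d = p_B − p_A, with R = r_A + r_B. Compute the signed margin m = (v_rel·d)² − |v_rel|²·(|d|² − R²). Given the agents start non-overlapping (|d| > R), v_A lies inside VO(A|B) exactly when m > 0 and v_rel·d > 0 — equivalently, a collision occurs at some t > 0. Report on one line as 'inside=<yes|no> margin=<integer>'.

d = (25, 4),  |d|² = 641;  R = 6+5 = 11,  c = 641−11² = 520
v_rel = (7, -2),  |v_rel|² = 53;  v_rel·d = (7)·(25) + (-2)·(4) = 167
53·t² − 334·t + 520 = 0  ⇒  m = 167² − 53·520 = 329
m = 329 > 0,  v_rel·d = 167 > 0  ⇒  inside

inside=yes margin=329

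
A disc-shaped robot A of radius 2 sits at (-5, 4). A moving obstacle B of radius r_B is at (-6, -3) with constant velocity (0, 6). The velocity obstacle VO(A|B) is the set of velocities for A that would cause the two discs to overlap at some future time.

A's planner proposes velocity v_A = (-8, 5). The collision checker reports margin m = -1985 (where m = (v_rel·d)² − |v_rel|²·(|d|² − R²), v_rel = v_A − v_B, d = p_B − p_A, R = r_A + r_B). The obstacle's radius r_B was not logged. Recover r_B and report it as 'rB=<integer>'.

m = -1985
d = (-1, -7);  v_rel = (-8, -1),  |v_rel|² = 65
v_rel×d = (-8)·(-7) − (-1)·(-1) = 55
since m = R²·65 − 55²:  R² = (3025 + -1985) / 65 = 16
R = √16 = 4  ⇒  r_B = 4 − 2 = 2

rB=2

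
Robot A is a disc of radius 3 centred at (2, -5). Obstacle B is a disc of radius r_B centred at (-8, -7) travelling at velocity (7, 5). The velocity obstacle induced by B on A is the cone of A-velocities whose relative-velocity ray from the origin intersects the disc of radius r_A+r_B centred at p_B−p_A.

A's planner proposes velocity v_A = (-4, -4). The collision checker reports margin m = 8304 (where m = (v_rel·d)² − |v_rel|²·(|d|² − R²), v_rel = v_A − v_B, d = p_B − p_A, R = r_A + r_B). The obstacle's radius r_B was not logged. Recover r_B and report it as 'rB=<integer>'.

m = 8304
d = (-10, -2);  v_rel = (-11, -9),  |v_rel|² = 202
v_rel×d = (-11)·(-2) − (-9)·(-10) = -68
since m = R²·202 − (-68)²:  R² = (4624 + 8304) / 202 = 64
R = √64 = 8  ⇒  r_B = 8 − 3 = 5

rB=5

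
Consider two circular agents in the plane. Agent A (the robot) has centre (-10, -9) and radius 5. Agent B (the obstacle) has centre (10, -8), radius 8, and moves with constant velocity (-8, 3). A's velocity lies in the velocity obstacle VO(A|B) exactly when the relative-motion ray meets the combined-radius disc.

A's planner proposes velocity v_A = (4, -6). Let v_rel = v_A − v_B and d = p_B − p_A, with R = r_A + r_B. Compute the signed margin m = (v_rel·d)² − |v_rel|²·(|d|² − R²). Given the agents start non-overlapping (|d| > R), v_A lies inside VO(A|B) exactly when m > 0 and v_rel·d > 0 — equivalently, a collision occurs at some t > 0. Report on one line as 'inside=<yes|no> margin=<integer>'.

d = (20, 1),  |d|² = 401;  R = 5+8 = 13,  c = 401−13² = 232
v_rel = (12, -9),  |v_rel|² = 225;  v_rel·d = (12)·(20) + (-9)·(1) = 231
225·t² − 462·t + 232 = 0  ⇒  m = 231² − 225·232 = 1161
m = 1161 > 0,  v_rel·d = 231 > 0  ⇒  inside

inside=yes margin=1161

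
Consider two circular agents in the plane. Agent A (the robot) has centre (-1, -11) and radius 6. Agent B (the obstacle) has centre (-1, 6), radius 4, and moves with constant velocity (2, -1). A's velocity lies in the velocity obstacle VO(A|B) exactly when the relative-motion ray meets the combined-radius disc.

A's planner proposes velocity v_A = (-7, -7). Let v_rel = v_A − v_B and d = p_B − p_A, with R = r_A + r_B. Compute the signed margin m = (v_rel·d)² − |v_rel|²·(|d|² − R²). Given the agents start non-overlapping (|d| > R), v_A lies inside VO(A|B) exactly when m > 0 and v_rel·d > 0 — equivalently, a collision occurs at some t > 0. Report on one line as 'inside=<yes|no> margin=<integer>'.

d = (0, 17),  |d|² = 289;  R = 6+4 = 10,  c = 289−10² = 189
v_rel = (-9, -6),  |v_rel|² = 117;  v_rel·d = (-9)·(0) + (-6)·(17) = -102
117·t² + 204·t + 189 = 0  ⇒  m = (-102)² − 117·189 = -11709
m = -11709 < 0,  v_rel·d = -102 < 0  ⇒  outside

inside=no margin=-11709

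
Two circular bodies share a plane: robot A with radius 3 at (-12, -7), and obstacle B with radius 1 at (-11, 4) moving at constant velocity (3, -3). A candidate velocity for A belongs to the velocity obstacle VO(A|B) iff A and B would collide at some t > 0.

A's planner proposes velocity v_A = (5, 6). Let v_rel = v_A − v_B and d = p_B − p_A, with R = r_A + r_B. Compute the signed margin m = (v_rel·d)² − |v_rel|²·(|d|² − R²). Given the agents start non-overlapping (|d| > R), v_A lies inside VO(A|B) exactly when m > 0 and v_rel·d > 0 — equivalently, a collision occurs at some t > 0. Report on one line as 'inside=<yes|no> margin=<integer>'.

d = (1, 11),  |d|² = 122;  R = 3+1 = 4,  c = 122−4² = 106
v_rel = (2, 9),  |v_rel|² = 85;  v_rel·d = (2)·(1) + (9)·(11) = 101
85·t² − 202·t + 106 = 0  ⇒  m = 101² − 85·106 = 1191
m = 1191 > 0,  v_rel·d = 101 > 0  ⇒  inside

inside=yes margin=1191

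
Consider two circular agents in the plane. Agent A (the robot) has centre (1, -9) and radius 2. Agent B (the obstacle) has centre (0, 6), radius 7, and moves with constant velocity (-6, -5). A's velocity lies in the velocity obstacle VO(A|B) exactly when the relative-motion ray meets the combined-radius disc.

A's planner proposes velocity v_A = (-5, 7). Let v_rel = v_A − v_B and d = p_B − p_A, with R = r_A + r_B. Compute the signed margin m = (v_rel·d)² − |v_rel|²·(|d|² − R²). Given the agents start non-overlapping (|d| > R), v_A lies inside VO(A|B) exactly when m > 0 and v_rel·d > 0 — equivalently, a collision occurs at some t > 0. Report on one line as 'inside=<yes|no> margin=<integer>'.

d = (-1, 15),  |d|² = 226;  R = 2+7 = 9,  c = 226−9² = 145
v_rel = (1, 12),  |v_rel|² = 145;  v_rel·d = (1)·(-1) + (12)·(15) = 179
145·t² − 358·t + 145 = 0  ⇒  m = 179² − 145·145 = 11016
m = 11016 > 0,  v_rel·d = 179 > 0  ⇒  inside

inside=yes margin=11016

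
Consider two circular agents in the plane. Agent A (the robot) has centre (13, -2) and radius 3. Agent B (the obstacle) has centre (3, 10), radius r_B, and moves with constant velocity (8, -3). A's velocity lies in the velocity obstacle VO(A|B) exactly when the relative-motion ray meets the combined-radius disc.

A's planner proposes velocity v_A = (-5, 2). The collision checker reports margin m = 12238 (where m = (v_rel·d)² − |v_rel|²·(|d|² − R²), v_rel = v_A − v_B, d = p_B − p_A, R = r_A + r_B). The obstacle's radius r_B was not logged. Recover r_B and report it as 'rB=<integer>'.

m = 12238
d = (-10, 12);  v_rel = (-13, 5),  |v_rel|² = 194
v_rel×d = (-13)·(12) − (5)·(-10) = -106
since m = R²·194 − (-106)²:  R² = (11236 + 12238) / 194 = 121
R = √121 = 11  ⇒  r_B = 11 − 3 = 8

rB=8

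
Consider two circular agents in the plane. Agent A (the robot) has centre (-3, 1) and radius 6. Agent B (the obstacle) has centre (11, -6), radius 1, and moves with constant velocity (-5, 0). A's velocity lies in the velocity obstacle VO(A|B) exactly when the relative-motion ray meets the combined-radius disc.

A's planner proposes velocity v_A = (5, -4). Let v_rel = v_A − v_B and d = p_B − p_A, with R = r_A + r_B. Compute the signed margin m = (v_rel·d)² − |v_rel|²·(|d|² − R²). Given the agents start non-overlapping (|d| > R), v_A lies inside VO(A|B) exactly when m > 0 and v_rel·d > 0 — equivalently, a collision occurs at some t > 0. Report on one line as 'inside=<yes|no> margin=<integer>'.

d = (14, -7),  |d|² = 245;  R = 6+1 = 7,  c = 245−7² = 196
v_rel = (10, -4),  |v_rel|² = 116;  v_rel·d = (10)·(14) + (-4)·(-7) = 168
116·t² − 336·t + 196 = 0  ⇒  m = 168² − 116·196 = 5488
m = 5488 > 0,  v_rel·d = 168 > 0  ⇒  inside

inside=yes margin=5488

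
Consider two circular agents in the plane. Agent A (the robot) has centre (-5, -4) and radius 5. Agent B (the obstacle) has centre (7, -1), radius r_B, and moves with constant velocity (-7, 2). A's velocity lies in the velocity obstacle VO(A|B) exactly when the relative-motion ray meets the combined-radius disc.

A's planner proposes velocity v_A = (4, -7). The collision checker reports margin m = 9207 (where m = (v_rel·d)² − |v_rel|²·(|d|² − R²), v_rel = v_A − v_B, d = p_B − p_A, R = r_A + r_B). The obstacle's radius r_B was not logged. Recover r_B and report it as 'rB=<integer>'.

m = 9207
d = (12, 3);  v_rel = (11, -9),  |v_rel|² = 202
v_rel×d = (11)·(3) − (-9)·(12) = 141
since m = R²·202 − 141²:  R² = (19881 + 9207) / 202 = 144
R = √144 = 12  ⇒  r_B = 12 − 5 = 7

rB=7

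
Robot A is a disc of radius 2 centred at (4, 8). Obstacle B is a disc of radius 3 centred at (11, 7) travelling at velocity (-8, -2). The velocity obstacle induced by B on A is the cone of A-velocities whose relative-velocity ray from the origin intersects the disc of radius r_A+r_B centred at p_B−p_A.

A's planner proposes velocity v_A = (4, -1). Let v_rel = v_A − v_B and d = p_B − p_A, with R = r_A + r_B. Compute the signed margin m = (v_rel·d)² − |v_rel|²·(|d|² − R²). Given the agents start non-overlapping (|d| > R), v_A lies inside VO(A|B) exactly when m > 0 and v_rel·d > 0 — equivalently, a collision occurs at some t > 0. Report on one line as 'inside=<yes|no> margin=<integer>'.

d = (7, -1),  |d|² = 50;  R = 2+3 = 5,  c = 50−5² = 25
v_rel = (12, 1),  |v_rel|² = 145;  v_rel·d = (12)·(7) + (1)·(-1) = 83
145·t² − 166·t + 25 = 0  ⇒  m = 83² − 145·25 = 3264
m = 3264 > 0,  v_rel·d = 83 > 0  ⇒  inside

inside=yes margin=3264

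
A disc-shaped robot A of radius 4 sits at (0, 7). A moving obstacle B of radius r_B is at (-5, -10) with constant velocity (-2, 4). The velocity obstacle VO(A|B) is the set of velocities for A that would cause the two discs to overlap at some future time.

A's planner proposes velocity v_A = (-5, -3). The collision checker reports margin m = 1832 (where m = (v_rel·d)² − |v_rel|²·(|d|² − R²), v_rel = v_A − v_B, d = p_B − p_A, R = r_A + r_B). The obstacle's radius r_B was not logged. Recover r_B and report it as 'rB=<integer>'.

m = 1832
d = (-5, -17);  v_rel = (-3, -7),  |v_rel|² = 58
v_rel×d = (-3)·(-17) − (-7)·(-5) = 16
since m = R²·58 − 16²:  R² = (256 + 1832) / 58 = 36
R = √36 = 6  ⇒  r_B = 6 − 4 = 2

rB=2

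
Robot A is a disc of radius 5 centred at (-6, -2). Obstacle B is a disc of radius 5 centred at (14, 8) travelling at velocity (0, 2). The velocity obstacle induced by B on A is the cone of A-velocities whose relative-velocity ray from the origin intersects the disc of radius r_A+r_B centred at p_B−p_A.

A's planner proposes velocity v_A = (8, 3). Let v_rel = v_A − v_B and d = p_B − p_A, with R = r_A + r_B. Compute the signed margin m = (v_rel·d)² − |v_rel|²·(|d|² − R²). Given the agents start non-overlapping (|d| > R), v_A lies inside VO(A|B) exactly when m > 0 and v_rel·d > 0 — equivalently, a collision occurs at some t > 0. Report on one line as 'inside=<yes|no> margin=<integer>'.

d = (20, 10),  |d|² = 500;  R = 5+5 = 10,  c = 500−10² = 400
v_rel = (8, 1),  |v_rel|² = 65;  v_rel·d = (8)·(20) + (1)·(10) = 170
65·t² − 340·t + 400 = 0  ⇒  m = 170² − 65·400 = 2900
m = 2900 > 0,  v_rel·d = 170 > 0  ⇒  inside

inside=yes margin=2900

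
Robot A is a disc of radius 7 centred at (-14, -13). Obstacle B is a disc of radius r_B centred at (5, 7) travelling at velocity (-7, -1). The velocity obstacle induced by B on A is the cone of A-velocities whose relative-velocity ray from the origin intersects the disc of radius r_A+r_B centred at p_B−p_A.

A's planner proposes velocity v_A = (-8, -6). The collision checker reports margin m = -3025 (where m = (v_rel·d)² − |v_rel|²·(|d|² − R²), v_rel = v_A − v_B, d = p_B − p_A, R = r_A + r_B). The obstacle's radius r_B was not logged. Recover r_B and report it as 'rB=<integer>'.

m = -3025
d = (19, 20);  v_rel = (-1, -5),  |v_rel|² = 26
v_rel×d = (-1)·(20) − (-5)·(19) = 75
since m = R²·26 − 75²:  R² = (5625 + -3025) / 26 = 100
R = √100 = 10  ⇒  r_B = 10 − 7 = 3

rB=3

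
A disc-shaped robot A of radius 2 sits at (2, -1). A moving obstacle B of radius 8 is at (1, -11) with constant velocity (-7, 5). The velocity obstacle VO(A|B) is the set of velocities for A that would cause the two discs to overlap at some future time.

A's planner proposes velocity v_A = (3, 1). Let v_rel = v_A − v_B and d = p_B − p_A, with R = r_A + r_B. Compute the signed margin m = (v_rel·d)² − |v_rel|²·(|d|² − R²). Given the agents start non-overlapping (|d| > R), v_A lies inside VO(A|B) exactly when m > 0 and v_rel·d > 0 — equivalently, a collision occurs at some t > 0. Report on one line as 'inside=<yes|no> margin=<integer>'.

d = (-1, -10),  |d|² = 101;  R = 2+8 = 10,  c = 101−10² = 1
v_rel = (10, -4),  |v_rel|² = 116;  v_rel·d = (10)·(-1) + (-4)·(-10) = 30
116·t² − 60·t + 1 = 0  ⇒  m = 30² − 116·1 = 784
m = 784 > 0,  v_rel·d = 30 > 0  ⇒  inside

inside=yes margin=784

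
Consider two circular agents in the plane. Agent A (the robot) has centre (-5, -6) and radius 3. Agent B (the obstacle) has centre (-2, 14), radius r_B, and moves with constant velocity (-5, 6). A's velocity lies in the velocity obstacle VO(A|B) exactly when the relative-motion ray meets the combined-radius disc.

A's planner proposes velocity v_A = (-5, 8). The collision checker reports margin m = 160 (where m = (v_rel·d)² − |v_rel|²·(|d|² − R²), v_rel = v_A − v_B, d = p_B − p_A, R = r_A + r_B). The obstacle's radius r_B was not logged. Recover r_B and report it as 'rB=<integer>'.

m = 160
d = (3, 20);  v_rel = (0, 2),  |v_rel|² = 4
v_rel×d = (0)·(20) − (2)·(3) = -6
since m = R²·4 − (-6)²:  R² = (36 + 160) / 4 = 49
R = √49 = 7  ⇒  r_B = 7 − 3 = 4

rB=4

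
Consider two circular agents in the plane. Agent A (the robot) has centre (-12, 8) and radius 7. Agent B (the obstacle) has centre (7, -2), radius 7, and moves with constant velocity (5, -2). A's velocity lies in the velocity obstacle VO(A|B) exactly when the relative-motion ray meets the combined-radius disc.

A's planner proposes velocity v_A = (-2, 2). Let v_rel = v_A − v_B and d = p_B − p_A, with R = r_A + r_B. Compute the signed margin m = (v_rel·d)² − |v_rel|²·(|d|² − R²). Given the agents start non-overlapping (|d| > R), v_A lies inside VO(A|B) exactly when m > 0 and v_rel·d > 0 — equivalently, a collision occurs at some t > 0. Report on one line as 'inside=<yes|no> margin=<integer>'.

d = (19, -10),  |d|² = 461;  R = 7+7 = 14,  c = 461−14² = 265
v_rel = (-7, 4),  |v_rel|² = 65;  v_rel·d = (-7)·(19) + (4)·(-10) = -173
65·t² + 346·t + 265 = 0  ⇒  m = (-173)² − 65·265 = 12704
m = 12704 > 0,  v_rel·d = -173 < 0  ⇒  outside

inside=no margin=12704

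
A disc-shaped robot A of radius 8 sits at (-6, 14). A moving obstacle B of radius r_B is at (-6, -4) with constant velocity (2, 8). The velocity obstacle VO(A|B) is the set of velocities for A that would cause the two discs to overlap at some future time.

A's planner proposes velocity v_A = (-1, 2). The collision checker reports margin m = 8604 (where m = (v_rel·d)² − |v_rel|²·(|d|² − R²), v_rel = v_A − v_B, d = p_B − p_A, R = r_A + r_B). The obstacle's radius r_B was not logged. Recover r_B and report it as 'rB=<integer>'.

m = 8604
d = (0, -18);  v_rel = (-3, -6),  |v_rel|² = 45
v_rel×d = (-3)·(-18) − (-6)·(0) = 54
since m = R²·45 − 54²:  R² = (2916 + 8604) / 45 = 256
R = √256 = 16  ⇒  r_B = 16 − 8 = 8

rB=8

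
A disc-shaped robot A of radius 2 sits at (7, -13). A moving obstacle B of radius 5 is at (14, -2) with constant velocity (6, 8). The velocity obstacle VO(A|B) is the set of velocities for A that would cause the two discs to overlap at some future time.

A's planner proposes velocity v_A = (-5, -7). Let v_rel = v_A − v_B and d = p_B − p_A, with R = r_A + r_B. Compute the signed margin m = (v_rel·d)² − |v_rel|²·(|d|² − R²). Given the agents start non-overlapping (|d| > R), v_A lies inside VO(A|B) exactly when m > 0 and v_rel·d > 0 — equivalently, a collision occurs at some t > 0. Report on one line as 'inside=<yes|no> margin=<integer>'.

d = (7, 11),  |d|² = 170;  R = 2+5 = 7,  c = 170−7² = 121
v_rel = (-11, -15),  |v_rel|² = 346;  v_rel·d = (-11)·(7) + (-15)·(11) = -242
346·t² + 484·t + 121 = 0  ⇒  m = (-242)² − 346·121 = 16698
m = 16698 > 0,  v_rel·d = -242 < 0  ⇒  outside

inside=no margin=16698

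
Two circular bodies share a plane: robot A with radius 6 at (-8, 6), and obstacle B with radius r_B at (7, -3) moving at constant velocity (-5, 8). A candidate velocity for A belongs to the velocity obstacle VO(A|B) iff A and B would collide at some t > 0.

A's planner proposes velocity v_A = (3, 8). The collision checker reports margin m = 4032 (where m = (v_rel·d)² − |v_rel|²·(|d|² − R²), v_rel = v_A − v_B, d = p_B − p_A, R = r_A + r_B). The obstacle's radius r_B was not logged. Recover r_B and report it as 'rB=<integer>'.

m = 4032
d = (15, -9);  v_rel = (8, 0),  |v_rel|² = 64
v_rel×d = (8)·(-9) − (0)·(15) = -72
since m = R²·64 − (-72)²:  R² = (5184 + 4032) / 64 = 144
R = √144 = 12  ⇒  r_B = 12 − 6 = 6

rB=6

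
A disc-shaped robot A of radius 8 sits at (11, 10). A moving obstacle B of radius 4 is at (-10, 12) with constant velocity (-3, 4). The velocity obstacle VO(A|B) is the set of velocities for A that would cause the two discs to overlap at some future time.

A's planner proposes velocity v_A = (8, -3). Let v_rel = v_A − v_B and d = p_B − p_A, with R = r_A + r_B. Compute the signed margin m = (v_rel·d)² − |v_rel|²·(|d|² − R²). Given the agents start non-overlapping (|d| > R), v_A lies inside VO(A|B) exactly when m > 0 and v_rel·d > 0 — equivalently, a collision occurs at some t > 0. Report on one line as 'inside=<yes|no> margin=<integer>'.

d = (-21, 2),  |d|² = 445;  R = 8+4 = 12,  c = 445−12² = 301
v_rel = (11, -7),  |v_rel|² = 170;  v_rel·d = (11)·(-21) + (-7)·(2) = -245
170·t² + 490·t + 301 = 0  ⇒  m = (-245)² − 170·301 = 8855
m = 8855 > 0,  v_rel·d = -245 < 0  ⇒  outside

inside=no margin=8855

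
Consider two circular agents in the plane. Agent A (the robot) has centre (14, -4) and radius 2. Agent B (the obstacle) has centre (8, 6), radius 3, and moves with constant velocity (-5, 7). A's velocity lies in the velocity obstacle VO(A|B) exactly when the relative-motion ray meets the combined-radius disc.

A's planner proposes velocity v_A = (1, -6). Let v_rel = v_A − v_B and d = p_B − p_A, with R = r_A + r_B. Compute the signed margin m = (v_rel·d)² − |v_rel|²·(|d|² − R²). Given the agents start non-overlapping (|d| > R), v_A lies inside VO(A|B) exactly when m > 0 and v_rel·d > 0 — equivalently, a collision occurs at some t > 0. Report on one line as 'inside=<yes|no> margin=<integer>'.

d = (-6, 10),  |d|² = 136;  R = 2+3 = 5,  c = 136−5² = 111
v_rel = (6, -13),  |v_rel|² = 205;  v_rel·d = (6)·(-6) + (-13)·(10) = -166
205·t² + 332·t + 111 = 0  ⇒  m = (-166)² − 205·111 = 4801
m = 4801 > 0,  v_rel·d = -166 < 0  ⇒  outside

inside=no margin=4801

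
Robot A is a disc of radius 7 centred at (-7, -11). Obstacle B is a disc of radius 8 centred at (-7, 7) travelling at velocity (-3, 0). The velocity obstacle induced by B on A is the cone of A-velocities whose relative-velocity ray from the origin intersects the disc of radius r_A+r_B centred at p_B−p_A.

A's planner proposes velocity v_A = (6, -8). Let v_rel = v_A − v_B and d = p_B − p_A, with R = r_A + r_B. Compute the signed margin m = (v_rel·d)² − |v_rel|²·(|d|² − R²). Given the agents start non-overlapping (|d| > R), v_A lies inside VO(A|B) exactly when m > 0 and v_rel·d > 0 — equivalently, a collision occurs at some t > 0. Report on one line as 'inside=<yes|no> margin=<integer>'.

d = (0, 18),  |d|² = 324;  R = 7+8 = 15,  c = 324−15² = 99
v_rel = (9, -8),  |v_rel|² = 145;  v_rel·d = (9)·(0) + (-8)·(18) = -144
145·t² + 288·t + 99 = 0  ⇒  m = (-144)² − 145·99 = 6381
m = 6381 > 0,  v_rel·d = -144 < 0  ⇒  outside

inside=no margin=6381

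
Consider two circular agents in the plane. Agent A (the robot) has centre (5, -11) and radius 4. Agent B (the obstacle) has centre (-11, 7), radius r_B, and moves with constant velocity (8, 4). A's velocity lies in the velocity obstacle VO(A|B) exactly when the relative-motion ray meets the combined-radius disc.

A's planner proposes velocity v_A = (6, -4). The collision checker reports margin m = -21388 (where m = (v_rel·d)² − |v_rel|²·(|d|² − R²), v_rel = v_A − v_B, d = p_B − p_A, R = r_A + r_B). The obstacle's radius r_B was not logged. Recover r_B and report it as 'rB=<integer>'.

m = -21388
d = (-16, 18);  v_rel = (-2, -8),  |v_rel|² = 68
v_rel×d = (-2)·(18) − (-8)·(-16) = -164
since m = R²·68 − (-164)²:  R² = (26896 + -21388) / 68 = 81
R = √81 = 9  ⇒  r_B = 9 − 4 = 5

rB=5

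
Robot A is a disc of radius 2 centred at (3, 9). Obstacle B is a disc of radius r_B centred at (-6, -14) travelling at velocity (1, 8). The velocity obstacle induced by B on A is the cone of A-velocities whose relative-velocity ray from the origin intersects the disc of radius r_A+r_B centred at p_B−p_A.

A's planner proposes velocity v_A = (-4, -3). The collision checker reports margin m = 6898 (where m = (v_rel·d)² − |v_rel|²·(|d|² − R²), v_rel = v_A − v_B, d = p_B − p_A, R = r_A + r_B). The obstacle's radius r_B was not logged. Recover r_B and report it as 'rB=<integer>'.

m = 6898
d = (-9, -23);  v_rel = (-5, -11),  |v_rel|² = 146
v_rel×d = (-5)·(-23) − (-11)·(-9) = 16
since m = R²·146 − 16²:  R² = (256 + 6898) / 146 = 49
R = √49 = 7  ⇒  r_B = 7 − 2 = 5

rB=5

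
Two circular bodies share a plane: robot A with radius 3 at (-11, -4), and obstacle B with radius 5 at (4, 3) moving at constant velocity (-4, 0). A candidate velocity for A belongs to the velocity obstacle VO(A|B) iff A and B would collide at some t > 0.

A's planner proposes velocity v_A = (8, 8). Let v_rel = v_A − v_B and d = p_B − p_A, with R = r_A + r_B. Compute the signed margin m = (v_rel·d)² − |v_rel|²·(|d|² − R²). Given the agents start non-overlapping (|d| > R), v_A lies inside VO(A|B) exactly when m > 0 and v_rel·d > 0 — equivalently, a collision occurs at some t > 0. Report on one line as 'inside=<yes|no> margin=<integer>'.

d = (15, 7),  |d|² = 274;  R = 3+5 = 8,  c = 274−8² = 210
v_rel = (12, 8),  |v_rel|² = 208;  v_rel·d = (12)·(15) + (8)·(7) = 236
208·t² − 472·t + 210 = 0  ⇒  m = 236² − 208·210 = 12016
m = 12016 > 0,  v_rel·d = 236 > 0  ⇒  inside

inside=yes margin=12016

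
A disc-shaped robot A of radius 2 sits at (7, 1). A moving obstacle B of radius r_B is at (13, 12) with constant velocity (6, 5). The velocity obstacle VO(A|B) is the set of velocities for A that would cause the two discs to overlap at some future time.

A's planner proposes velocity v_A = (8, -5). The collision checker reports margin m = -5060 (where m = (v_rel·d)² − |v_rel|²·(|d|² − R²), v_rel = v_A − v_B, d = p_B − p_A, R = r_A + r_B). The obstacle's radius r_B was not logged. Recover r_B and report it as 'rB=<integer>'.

m = -5060
d = (6, 11);  v_rel = (2, -10),  |v_rel|² = 104
v_rel×d = (2)·(11) − (-10)·(6) = 82
since m = R²·104 − 82²:  R² = (6724 + -5060) / 104 = 16
R = √16 = 4  ⇒  r_B = 4 − 2 = 2

rB=2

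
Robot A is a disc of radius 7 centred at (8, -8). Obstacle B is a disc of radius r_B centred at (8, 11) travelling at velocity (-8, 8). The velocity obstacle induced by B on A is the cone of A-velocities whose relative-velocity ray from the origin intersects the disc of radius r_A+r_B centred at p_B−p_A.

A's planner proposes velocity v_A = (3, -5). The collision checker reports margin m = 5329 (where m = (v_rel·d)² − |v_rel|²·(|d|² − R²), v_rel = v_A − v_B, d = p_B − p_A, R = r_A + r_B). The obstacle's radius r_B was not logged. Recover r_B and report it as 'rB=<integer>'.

m = 5329
d = (0, 19);  v_rel = (11, -13),  |v_rel|² = 290
v_rel×d = (11)·(19) − (-13)·(0) = 209
since m = R²·290 − 209²:  R² = (43681 + 5329) / 290 = 169
R = √169 = 13  ⇒  r_B = 13 − 7 = 6

rB=6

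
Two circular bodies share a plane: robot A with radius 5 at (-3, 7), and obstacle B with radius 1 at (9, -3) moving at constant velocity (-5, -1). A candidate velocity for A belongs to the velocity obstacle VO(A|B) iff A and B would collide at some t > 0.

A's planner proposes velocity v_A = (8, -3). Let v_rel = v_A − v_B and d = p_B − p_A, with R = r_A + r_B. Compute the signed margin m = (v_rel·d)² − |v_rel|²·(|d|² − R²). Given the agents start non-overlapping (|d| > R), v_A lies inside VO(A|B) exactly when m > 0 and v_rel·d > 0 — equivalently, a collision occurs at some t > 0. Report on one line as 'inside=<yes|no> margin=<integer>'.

d = (12, -10),  |d|² = 244;  R = 5+1 = 6,  c = 244−6² = 208
v_rel = (13, -2),  |v_rel|² = 173;  v_rel·d = (13)·(12) + (-2)·(-10) = 176
173·t² − 352·t + 208 = 0  ⇒  m = 176² − 173·208 = -5008
m = -5008 < 0,  v_rel·d = 176 > 0  ⇒  outside

inside=no margin=-5008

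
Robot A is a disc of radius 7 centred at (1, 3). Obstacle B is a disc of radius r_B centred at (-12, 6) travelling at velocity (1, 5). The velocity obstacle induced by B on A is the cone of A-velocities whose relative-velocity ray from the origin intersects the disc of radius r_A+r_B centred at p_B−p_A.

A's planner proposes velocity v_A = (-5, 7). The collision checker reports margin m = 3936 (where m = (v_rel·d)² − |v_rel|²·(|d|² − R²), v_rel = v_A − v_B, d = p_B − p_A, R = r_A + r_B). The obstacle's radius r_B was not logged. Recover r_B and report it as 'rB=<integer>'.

m = 3936
d = (-13, 3);  v_rel = (-6, 2),  |v_rel|² = 40
v_rel×d = (-6)·(3) − (2)·(-13) = 8
since m = R²·40 − 8²:  R² = (64 + 3936) / 40 = 100
R = √100 = 10  ⇒  r_B = 10 − 7 = 3

rB=3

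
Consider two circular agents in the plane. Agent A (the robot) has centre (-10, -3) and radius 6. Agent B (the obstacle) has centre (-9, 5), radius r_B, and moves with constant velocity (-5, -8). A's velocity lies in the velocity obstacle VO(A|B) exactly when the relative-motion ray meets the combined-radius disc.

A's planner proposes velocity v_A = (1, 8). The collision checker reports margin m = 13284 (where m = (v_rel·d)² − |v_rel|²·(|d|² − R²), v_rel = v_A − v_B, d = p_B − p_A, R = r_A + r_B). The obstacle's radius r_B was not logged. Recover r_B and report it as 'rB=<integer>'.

m = 13284
d = (1, 8);  v_rel = (6, 16),  |v_rel|² = 292
v_rel×d = (6)·(8) − (16)·(1) = 32
since m = R²·292 − 32²:  R² = (1024 + 13284) / 292 = 49
R = √49 = 7  ⇒  r_B = 7 − 6 = 1

rB=1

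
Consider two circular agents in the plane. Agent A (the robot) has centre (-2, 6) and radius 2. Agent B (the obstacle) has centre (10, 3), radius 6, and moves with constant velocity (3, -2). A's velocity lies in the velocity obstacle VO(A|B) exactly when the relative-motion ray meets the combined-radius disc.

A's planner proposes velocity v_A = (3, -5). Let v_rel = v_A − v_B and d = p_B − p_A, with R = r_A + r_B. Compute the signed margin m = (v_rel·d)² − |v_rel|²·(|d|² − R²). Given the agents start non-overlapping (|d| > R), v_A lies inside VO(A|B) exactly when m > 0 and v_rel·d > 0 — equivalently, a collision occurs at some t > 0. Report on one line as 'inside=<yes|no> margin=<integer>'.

d = (12, -3),  |d|² = 153;  R = 2+6 = 8,  c = 153−8² = 89
v_rel = (0, -3),  |v_rel|² = 9;  v_rel·d = (0)·(12) + (-3)·(-3) = 9
9·t² − 18·t + 89 = 0  ⇒  m = 9² − 9·89 = -720
m = -720 < 0,  v_rel·d = 9 > 0  ⇒  outside

inside=no margin=-720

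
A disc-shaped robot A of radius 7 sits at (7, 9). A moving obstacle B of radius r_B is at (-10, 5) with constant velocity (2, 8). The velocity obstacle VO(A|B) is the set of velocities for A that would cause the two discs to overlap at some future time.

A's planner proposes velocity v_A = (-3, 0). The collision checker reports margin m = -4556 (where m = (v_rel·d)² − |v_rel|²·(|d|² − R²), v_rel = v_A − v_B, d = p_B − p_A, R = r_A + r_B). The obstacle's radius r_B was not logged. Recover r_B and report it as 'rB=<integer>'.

m = -4556
d = (-17, -4);  v_rel = (-5, -8),  |v_rel|² = 89
v_rel×d = (-5)·(-4) − (-8)·(-17) = -116
since m = R²·89 − (-116)²:  R² = (13456 + -4556) / 89 = 100
R = √100 = 10  ⇒  r_B = 10 − 7 = 3

rB=3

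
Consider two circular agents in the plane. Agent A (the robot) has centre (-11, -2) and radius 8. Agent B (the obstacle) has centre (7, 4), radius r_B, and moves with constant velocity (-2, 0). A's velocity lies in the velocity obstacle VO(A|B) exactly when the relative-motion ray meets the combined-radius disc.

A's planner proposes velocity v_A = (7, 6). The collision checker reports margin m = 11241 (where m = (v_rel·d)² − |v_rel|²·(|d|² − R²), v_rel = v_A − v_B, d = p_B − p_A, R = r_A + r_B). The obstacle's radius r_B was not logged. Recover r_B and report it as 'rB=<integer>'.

m = 11241
d = (18, 6);  v_rel = (9, 6),  |v_rel|² = 117
v_rel×d = (9)·(6) − (6)·(18) = -54
since m = R²·117 − (-54)²:  R² = (2916 + 11241) / 117 = 121
R = √121 = 11  ⇒  r_B = 11 − 8 = 3

rB=3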